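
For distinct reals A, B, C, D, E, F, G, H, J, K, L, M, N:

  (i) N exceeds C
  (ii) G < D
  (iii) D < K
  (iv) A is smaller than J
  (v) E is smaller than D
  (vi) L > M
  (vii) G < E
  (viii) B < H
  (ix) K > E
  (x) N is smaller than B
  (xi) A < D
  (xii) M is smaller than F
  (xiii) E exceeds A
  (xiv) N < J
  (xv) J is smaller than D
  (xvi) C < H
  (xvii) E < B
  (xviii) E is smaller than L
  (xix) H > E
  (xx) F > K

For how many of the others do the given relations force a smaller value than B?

The elements the relations force below B are A, C, N, G, E — no chain reaches any other.
That is 5.

5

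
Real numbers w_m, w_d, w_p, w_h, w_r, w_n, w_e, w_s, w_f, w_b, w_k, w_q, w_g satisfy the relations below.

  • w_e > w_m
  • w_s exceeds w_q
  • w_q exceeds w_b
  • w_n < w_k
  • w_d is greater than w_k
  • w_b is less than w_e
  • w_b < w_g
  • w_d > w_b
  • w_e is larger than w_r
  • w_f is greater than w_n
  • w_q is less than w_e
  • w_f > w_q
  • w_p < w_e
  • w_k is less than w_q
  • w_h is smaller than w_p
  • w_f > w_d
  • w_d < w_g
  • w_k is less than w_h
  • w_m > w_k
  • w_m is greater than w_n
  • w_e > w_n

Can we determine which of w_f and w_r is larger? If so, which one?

Following every chain through w_r: above w_r we get w_e.
w_f is not reached, and no chain runs the other way from w_f to w_r.
So the given relations leave the order of w_r and w_f undetermined.

undetermined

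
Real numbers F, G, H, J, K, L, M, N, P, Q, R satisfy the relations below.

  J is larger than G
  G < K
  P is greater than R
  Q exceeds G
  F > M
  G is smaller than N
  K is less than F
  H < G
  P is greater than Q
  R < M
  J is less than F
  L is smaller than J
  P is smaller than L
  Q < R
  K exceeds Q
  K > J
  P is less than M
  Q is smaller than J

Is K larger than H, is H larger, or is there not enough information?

H < G and G < Q give H < Q.
With Q < R: H < G < Q < R.
Then R < P extends the chain to P.
With P < L: H < G < Q < R < P < L.
Then L < J extends the chain to J.
With J < K: H < G < Q < R < P < L < J < K.
So K is larger.

K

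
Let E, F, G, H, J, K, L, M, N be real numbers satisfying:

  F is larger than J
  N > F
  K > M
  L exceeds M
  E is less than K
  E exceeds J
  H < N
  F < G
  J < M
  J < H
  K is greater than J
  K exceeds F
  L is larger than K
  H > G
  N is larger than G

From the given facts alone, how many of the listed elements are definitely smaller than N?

The elements the relations force below N are J, F, G, H — no chain reaches any other.
That is 4.

4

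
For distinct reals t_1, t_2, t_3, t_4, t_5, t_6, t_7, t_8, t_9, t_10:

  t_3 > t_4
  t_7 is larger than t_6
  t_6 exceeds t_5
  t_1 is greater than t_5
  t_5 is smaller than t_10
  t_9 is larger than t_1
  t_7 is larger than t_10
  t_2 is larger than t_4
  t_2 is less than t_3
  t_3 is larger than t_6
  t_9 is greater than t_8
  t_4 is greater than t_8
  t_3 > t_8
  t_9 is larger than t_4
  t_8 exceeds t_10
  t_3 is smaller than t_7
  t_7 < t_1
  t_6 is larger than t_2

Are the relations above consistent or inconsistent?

Every relation is compatible with t_5 < t_10 < t_8 < t_4 < t_2 < t_6 < t_3 < t_7 < t_1 < t_9; the set is consistent.

consistent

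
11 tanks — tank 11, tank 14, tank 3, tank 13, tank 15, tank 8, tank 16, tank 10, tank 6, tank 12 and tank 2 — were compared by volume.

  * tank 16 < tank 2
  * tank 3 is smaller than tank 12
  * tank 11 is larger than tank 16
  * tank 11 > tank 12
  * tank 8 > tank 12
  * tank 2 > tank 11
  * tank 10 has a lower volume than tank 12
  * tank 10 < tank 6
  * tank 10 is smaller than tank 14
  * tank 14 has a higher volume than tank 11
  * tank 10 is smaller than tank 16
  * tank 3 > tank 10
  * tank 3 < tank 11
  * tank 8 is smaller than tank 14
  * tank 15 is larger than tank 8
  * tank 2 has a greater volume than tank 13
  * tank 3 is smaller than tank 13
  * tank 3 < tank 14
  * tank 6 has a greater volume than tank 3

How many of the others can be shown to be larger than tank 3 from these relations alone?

From tank 3 the given relations immediately reach tank 12, tank 13, tank 6, tank 11, tank 14.
From those, tank 8, tank 2 — 7 in total.
From those, tank 15 — 8 in total.
No other element is forced above tank 3 by the given relations, so the count is 8.

8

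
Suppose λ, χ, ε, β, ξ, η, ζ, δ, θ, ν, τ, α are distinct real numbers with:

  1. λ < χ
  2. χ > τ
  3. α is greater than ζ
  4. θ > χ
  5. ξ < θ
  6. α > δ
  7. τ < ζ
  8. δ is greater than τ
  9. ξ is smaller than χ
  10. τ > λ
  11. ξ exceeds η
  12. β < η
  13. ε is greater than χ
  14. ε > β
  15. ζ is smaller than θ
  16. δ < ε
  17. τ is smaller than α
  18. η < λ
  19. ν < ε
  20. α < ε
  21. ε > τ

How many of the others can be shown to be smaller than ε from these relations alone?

10

Directly below ε: β, τ, δ, χ, α, ν.
One step further: ξ, λ, ζ (9 so far).
One step further: η (10 so far).
No other element is forced below ε by the given relations, so the count is 10.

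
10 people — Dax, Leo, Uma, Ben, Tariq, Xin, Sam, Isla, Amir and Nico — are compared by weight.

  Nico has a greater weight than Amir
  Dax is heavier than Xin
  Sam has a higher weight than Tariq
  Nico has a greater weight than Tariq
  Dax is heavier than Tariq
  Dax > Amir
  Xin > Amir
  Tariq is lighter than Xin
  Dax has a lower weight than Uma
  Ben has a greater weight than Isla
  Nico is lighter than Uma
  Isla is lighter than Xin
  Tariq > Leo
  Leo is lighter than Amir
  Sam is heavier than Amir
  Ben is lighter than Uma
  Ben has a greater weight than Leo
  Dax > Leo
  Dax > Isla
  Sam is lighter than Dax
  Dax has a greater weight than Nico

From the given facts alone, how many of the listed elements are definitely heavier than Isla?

4

The elements the relations force above Isla are Ben, Xin, Dax, Uma — no chain reaches any other.
That is 4.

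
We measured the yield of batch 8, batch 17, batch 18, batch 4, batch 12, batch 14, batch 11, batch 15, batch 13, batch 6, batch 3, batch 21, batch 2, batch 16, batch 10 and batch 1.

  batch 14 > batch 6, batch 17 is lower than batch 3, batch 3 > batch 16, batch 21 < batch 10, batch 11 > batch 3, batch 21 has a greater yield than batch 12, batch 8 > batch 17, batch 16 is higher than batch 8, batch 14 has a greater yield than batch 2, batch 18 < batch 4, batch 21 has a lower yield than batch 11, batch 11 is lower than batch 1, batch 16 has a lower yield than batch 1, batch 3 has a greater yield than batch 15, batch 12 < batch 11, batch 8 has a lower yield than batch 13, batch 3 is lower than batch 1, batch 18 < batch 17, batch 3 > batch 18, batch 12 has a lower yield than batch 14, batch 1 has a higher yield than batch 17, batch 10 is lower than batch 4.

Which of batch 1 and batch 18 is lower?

Link the given pairs in sequence: batch 18 < batch 17; batch 17 < batch 8; batch 8 < batch 16; batch 16 < batch 3; batch 3 < batch 11; batch 11 < batch 1.
Together: batch 18 < batch 17 < batch 8 < batch 16 < batch 3 < batch 11 < batch 1.
So batch 18 < batch 1; batch 18 is the lower of the two.

batch 18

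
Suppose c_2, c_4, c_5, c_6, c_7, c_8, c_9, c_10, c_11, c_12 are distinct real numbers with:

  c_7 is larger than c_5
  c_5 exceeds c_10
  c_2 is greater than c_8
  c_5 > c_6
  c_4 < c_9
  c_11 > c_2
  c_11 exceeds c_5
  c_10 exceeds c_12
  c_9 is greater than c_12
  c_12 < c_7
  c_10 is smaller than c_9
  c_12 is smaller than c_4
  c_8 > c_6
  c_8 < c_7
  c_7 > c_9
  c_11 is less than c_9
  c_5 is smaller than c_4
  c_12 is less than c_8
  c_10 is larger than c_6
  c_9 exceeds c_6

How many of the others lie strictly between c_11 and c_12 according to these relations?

Chaining upward from c_12 reaches: c_10, c_5, c_8, c_4, c_2, c_9, c_7.
Chaining downward from c_11 reaches: c_6, c_10, c_5, c_8, c_2.
Strictly between c_12 and c_11 are those in both lists: c_10, c_5, c_8, c_2 — 4 elements.

4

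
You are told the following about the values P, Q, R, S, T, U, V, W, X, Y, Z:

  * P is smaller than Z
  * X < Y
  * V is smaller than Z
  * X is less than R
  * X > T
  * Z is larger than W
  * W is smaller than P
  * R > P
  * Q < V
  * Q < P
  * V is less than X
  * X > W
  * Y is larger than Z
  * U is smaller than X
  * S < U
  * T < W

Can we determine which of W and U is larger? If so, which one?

Following every chain through U: above U we get X, R, Y; below U we get S.
W is not reached, and no chain runs the other way from W to U.
So the given relations leave the order of U and W undetermined.

undetermined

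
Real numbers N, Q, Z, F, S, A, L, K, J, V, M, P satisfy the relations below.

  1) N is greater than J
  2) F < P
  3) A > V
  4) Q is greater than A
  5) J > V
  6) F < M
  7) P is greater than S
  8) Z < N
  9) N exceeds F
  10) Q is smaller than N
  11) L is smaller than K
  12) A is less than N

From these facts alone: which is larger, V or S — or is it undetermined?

Following every chain through V: above V we get J, A, Q, N.
S is not reached, and no chain runs the other way from S to V.
So the given relations leave the order of V and S undetermined.

undetermined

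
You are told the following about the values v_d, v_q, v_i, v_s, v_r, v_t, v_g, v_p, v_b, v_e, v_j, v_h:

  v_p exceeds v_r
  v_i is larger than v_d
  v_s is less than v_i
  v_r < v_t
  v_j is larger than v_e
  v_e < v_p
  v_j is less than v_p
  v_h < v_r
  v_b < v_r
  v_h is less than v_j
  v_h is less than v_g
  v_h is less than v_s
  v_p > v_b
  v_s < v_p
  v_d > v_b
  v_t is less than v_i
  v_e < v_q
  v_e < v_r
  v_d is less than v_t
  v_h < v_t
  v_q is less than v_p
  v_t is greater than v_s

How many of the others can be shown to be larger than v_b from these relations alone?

From v_b the given relations immediately reach v_d, v_r, v_p.
From those, v_t, v_i — 5 in total.
Nothing else is reachable above v_b; 5 in all.

5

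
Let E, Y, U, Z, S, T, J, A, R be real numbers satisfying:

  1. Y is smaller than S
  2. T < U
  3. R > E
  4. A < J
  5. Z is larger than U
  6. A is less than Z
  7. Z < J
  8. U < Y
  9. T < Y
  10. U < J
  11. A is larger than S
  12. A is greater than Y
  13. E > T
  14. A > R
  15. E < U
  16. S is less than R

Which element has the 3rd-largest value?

Chaining the given pairs: T < E < U < Y < S < R < A < Z < J.
The 3rd largest is A.

A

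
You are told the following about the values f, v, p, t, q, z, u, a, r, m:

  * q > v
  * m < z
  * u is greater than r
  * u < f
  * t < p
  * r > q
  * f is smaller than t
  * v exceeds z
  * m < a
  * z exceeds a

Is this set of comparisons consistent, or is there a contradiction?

consistent

The single ordering m < a < z < v < q < r < u < f < t < p satisfies every listed relation, so no contradiction arises.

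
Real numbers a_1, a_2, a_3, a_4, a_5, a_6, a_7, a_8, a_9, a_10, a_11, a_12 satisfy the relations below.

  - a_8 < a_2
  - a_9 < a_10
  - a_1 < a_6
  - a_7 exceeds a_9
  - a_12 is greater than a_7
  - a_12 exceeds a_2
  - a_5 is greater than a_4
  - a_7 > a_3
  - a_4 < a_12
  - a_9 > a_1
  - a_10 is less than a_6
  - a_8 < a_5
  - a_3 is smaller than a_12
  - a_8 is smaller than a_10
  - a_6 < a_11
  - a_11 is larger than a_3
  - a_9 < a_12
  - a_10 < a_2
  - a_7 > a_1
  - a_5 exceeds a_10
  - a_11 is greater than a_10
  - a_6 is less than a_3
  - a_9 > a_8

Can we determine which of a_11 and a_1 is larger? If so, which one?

a_1 < a_9 and a_9 < a_10 give a_1 < a_10.
Then a_10 < a_6 extends the chain to a_6.
Then a_6 < a_3 extends the chain to a_3.
Then a_3 < a_11 extends the chain to a_11.
So a_11 is larger.

a_11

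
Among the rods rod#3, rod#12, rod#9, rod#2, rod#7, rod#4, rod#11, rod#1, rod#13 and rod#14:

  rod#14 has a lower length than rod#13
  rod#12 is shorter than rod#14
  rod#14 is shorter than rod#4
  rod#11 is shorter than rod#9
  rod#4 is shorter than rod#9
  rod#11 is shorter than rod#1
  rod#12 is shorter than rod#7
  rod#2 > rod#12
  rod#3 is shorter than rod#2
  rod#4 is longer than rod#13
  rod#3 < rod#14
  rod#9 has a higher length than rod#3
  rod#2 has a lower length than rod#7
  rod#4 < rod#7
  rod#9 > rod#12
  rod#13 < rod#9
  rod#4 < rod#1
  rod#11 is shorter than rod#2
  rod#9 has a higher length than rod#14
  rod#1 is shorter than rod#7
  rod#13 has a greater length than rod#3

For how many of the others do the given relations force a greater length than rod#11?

From rod#11 the given relations immediately reach rod#9, rod#1, rod#2.
From those, rod#7 — 4 in total.
Nothing else is reachable above rod#11; 4 in all.

4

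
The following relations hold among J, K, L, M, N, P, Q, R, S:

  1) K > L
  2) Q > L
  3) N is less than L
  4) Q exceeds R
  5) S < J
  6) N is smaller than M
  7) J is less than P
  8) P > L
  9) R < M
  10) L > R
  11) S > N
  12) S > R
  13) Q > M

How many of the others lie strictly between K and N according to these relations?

Chaining upward from N reaches: M, S, L, J, Q, P.
Chaining downward from K reaches: R, L.
Strictly between N and K are those in both lists: L — 1 element.

1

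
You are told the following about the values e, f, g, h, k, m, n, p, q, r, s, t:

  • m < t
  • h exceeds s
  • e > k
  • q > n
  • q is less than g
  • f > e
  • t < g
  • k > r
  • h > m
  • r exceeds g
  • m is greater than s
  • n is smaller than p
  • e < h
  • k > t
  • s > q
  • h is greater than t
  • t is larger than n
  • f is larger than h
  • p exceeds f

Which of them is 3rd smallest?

Piecing the relations together gives one ordering: n < q < s < m < t < g < r < k < e < h < f < p.
The 3rd smallest is s.

s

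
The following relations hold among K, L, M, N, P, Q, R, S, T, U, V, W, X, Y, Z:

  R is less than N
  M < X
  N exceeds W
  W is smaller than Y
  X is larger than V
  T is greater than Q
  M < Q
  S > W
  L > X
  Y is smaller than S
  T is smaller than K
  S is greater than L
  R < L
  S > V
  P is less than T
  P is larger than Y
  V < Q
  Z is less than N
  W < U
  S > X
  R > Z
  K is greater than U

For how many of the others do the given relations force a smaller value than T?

The elements the relations force below T are W, Y, M, V, Q, P — no chain reaches any other.
That is 6.

6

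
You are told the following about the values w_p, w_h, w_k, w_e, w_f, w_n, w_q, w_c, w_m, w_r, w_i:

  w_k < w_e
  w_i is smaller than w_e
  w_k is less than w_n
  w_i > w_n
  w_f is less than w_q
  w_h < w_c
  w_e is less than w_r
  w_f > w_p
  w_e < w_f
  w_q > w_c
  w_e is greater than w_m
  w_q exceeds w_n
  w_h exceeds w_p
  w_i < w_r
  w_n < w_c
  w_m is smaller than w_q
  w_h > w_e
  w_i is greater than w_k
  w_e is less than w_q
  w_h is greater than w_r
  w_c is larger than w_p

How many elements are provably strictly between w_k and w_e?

The relations place w_k below w_e. An element lies strictly between them when it is forced above w_k and also forced below w_e.
Above w_k: {w_n, w_i, w_r, w_h, w_c, w_f, w_q}. Below w_e: {w_m, w_n, w_i}.
Intersection: {w_n, w_i} — 2.

2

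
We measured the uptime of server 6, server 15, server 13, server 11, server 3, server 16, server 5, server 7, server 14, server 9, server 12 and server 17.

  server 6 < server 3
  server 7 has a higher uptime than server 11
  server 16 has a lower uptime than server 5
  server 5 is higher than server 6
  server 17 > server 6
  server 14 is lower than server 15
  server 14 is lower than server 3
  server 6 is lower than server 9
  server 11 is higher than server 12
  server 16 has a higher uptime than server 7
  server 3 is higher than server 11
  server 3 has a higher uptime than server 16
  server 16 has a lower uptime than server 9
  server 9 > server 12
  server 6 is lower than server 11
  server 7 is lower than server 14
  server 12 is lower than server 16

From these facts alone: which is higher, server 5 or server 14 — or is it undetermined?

undetermined

Following every chain through server 14: above server 14 we get server 15, server 3; below server 14 we get server 6, server 12, server 11, server 7.
server 5 is not reached, and no chain runs the other way from server 5 to server 14.
So the given relations leave the order of server 14 and server 5 undetermined.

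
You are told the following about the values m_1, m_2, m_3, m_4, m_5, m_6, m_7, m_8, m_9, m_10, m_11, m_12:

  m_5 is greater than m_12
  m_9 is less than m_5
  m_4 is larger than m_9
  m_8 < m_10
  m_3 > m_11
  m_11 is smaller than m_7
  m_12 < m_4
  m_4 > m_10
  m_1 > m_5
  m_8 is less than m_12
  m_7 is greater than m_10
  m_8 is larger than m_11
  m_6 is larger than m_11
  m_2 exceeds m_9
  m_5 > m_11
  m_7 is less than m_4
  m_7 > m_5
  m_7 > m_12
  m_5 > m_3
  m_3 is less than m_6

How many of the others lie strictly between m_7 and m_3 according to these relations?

The relations place m_3 below m_7. An element lies strictly between them when it is forced above m_3 and also forced below m_7.
Above m_3: {m_5, m_1, m_6, m_4}. Below m_7: {m_11, m_8, m_12, m_9, m_10, m_5}.
Intersection: {m_5} — 1.

1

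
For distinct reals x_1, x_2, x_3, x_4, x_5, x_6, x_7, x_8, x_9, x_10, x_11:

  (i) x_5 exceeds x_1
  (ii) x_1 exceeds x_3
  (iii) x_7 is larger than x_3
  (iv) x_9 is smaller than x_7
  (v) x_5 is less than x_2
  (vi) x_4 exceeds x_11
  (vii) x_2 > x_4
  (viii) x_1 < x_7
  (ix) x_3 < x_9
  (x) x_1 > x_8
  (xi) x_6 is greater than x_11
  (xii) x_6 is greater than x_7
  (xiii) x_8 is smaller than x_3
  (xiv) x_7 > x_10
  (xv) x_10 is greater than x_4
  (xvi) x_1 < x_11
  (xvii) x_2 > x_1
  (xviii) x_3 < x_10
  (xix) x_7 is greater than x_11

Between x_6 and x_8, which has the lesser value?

x_8

x_8 < x_3 and x_3 < x_1 give x_8 < x_1.
With x_1 < x_11: x_8 < x_3 < x_1 < x_11.
Then x_11 < x_4 extends the chain to x_4.
With x_4 < x_10: x_8 < x_3 < x_1 < x_11 < x_4 < x_10.
Then x_10 < x_7 extends the chain to x_7.
With x_7 < x_6: x_8 < x_3 < x_1 < x_11 < x_4 < x_10 < x_7 < x_6.
So x_8 < x_6; x_8 is the smaller of the two.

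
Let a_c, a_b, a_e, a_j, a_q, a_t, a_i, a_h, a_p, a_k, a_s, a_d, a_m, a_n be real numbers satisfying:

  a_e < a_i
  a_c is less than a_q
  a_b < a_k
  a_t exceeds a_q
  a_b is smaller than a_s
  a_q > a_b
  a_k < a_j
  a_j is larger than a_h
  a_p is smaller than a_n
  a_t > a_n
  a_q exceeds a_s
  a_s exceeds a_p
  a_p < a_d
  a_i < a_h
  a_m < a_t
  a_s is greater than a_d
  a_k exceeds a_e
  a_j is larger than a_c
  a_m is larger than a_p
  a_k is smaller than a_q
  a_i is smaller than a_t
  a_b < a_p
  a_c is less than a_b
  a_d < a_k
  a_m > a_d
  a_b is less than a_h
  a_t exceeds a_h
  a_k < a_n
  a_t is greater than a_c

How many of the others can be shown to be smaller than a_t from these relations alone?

12

From a_t the given relations immediately reach a_c, a_i, a_m, a_q, a_n, a_h.
From those, a_b, a_e, a_p, a_d, a_k, a_s — 12 in total.
Nothing else is reachable below a_t; 12 in all.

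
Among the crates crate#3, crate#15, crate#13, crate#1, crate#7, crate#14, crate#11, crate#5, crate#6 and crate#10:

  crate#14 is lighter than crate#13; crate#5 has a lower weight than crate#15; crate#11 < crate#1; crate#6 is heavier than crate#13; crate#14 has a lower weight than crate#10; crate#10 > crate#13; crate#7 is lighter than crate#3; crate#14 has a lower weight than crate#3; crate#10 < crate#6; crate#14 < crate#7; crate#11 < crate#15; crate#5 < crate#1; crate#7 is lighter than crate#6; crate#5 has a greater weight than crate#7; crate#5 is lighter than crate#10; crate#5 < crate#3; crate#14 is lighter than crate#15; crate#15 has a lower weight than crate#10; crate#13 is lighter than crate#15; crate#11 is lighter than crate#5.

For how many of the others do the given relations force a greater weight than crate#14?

Directly above crate#14: crate#7, crate#13, crate#3, crate#15, crate#10.
One step further: crate#5, crate#6 (7 so far).
One step further: crate#1 (8 so far).
No other element is forced above crate#14 by the given relations, so the count is 8.

8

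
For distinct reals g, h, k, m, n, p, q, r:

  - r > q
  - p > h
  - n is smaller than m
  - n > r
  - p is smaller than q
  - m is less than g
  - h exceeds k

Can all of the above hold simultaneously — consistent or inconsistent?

consistent

The single ordering k < h < p < q < r < n < m < g satisfies every listed relation, so no contradiction arises.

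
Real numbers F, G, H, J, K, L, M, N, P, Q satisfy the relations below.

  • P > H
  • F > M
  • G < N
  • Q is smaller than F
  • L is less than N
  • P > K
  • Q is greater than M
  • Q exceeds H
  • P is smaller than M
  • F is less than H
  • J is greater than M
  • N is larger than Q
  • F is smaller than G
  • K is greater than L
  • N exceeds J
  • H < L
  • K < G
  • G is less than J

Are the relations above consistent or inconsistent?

inconsistent

Chaining the given relations yields H < L < K < P < M < Q < F, so H < F. But one relation states F < H. These cannot both hold.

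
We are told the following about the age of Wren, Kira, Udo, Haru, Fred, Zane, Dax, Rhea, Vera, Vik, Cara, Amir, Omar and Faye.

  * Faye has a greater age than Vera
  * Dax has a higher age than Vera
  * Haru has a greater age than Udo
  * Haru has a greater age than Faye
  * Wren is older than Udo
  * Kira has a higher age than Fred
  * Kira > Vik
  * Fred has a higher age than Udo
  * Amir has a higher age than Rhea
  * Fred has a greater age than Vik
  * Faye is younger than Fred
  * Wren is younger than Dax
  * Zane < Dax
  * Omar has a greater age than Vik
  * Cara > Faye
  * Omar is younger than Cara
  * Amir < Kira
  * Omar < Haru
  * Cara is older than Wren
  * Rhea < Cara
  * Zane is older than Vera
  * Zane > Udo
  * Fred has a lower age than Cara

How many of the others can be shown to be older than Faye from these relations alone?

4

From Faye the given relations immediately reach Fred, Haru, Cara.
From those, Kira — 4 in total.
No other element is forced above Faye by the given relations, so the count is 4.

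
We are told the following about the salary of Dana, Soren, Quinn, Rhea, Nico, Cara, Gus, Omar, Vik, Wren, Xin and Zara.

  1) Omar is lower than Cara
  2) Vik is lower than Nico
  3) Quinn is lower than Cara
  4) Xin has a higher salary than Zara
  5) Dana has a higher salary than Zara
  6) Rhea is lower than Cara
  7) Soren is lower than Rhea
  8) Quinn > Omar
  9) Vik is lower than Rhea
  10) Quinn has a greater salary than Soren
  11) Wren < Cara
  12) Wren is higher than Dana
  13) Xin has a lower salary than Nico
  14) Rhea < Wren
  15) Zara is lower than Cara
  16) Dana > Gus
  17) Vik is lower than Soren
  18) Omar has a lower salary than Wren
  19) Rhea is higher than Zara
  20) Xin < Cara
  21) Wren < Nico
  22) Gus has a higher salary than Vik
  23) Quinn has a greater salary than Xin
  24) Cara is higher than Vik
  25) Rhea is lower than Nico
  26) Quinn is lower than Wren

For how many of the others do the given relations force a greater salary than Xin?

4

Directly above Xin: Quinn, Cara, Nico.
One step further: Wren (4 so far).
No other element is forced above Xin by the given relations, so the count is 4.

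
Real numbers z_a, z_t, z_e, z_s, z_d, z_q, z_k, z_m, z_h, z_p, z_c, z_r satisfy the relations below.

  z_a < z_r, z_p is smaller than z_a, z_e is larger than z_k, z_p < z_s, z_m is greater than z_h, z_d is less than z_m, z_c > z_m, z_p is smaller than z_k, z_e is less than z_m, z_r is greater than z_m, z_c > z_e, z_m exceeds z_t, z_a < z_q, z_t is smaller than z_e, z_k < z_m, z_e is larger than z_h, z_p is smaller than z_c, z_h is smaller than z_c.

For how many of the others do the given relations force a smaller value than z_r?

8

Directly below z_r: z_a, z_m.
One step further: z_p, z_h, z_d, z_k, z_t, z_e (8 so far).
Nothing else is reachable below z_r; 8 in all.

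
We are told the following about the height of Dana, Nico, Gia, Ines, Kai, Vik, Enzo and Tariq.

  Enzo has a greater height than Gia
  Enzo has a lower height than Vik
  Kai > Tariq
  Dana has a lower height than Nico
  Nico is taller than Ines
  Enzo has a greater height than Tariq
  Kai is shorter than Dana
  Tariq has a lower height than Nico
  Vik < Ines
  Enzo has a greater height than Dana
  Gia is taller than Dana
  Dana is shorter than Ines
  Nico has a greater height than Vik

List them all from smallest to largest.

Nothing is placed below Tariq, so it is least; from there Tariq < Kai; Kai < Dana; Dana < Gia; Gia < Enzo; Enzo < Vik; Vik < Ines; Ines < Nico, each given directly.

Tariq < Kai < Dana < Gia < Enzo < Vik < Ines < Nico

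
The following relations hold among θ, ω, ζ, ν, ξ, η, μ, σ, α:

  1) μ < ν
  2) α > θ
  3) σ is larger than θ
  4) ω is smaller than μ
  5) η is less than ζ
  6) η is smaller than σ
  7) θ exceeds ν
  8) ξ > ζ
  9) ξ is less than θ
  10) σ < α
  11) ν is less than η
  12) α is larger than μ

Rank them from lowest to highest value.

The consecutive links are each given: ω < μ; μ < ν; ν < η; η < ζ; ζ < ξ; ξ < θ; θ < σ; σ < α.

ω < μ < ν < η < ζ < ξ < θ < σ < α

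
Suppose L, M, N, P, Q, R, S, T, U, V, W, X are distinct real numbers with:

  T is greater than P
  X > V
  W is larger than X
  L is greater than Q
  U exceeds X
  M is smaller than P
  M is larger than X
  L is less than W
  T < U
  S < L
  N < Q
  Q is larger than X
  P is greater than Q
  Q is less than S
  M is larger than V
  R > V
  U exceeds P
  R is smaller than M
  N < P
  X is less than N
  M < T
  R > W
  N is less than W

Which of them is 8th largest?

S

Chaining the given pairs: V < X < N < Q < S < L < W < R < M < P < T < U.
Counting 8 from the largest end gives S.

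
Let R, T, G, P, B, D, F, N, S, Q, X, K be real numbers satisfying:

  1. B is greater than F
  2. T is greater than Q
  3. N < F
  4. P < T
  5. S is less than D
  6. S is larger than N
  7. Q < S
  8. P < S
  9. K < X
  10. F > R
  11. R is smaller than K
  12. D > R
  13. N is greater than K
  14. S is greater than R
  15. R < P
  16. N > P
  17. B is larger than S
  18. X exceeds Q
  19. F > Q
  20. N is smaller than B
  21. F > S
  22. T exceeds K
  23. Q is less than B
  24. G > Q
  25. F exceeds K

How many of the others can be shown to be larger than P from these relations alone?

6

From P the given relations immediately reach T, N, S.
From those, F, B, D — 6 in total.
No other element is forced above P by the given relations, so the count is 6.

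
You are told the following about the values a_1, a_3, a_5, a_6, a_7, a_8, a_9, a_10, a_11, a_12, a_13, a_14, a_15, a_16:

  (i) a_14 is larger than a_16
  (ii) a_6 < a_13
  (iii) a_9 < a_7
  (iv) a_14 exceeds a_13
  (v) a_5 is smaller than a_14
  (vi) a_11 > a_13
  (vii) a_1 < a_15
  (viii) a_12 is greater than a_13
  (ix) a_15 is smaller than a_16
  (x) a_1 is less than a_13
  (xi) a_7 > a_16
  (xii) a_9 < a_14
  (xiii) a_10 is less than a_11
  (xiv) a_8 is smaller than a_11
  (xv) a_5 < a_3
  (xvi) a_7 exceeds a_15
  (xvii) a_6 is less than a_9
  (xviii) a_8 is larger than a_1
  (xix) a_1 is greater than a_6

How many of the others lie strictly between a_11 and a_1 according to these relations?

2

Chaining upward from a_1 reaches: a_13, a_15, a_16, a_12, a_14, a_8, a_7.
Chaining downward from a_11 reaches: a_6, a_13, a_10, a_8.
Strictly between a_1 and a_11 are those in both lists: a_13, a_8 — 2 elements.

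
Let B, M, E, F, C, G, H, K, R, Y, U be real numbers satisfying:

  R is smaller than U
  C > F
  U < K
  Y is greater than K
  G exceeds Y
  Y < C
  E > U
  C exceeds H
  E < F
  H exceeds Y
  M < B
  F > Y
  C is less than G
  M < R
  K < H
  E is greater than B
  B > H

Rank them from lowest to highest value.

Nothing is placed below M, so it is least; from there M < R; R < U; U < K; K < Y; Y < H; H < B; B < E; E < F; F < C; C < G, each given directly.

M < R < U < K < Y < H < B < E < F < C < G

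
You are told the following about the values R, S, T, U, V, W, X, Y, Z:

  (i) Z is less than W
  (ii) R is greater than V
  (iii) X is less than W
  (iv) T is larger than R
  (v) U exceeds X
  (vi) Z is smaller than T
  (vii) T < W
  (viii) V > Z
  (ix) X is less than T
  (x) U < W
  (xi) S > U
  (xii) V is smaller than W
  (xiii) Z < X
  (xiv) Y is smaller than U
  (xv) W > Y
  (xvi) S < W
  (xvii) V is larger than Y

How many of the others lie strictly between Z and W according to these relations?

6

Chaining upward from Z reaches: X, U, V, R, T, S.
Chaining downward from W reaches: Y, X, U, V, R, T, S.
Strictly between Z and W are those in both lists: X, U, V, R, T, S — 6 elements.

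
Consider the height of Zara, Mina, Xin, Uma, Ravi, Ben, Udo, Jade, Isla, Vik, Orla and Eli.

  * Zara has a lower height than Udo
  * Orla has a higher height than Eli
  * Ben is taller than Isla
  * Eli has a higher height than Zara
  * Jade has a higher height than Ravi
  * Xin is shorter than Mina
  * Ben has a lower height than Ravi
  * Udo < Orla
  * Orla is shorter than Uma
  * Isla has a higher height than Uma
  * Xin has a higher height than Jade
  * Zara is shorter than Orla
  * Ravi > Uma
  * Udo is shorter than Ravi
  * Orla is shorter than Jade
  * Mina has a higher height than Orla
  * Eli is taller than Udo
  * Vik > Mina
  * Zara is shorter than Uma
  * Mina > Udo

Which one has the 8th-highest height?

Uma

Chaining the given pairs: Zara < Udo < Eli < Orla < Uma < Isla < Ben < Ravi < Jade < Xin < Mina < Vik.
The 8th largest is Uma.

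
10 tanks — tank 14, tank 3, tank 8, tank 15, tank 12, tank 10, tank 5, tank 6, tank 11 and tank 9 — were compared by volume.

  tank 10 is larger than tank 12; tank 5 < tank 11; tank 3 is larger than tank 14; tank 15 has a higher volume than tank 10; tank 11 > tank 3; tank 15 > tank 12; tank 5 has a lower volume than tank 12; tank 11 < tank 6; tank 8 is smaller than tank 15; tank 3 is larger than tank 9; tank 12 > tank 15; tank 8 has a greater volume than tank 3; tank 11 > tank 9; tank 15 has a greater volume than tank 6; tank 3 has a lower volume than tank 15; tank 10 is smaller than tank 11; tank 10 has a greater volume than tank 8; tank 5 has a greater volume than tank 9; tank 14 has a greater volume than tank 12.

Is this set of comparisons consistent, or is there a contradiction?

Chaining the given relations yields tank 12 < tank 14 < tank 3 < tank 8 < tank 10 < tank 11 < tank 6 < tank 15, so tank 12 < tank 15. But one relation states tank 15 < tank 12. These cannot both hold.

inconsistent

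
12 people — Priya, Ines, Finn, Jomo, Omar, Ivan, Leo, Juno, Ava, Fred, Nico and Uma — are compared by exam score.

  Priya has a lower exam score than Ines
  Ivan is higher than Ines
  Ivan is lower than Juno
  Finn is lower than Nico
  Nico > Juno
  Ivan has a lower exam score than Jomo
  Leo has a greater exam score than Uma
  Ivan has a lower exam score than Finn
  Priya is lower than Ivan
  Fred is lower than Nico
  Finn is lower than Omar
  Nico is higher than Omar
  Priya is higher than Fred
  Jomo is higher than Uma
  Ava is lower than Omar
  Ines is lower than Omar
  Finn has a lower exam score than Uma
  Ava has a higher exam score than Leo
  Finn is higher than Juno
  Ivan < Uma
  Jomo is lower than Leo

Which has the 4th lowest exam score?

Ivan

The consecutive relations fix a unique order: Fred < Priya < Ines < Ivan < Juno < Finn < Uma < Jomo < Leo < Ava < Omar < Nico.
The 4th smallest is Ivan.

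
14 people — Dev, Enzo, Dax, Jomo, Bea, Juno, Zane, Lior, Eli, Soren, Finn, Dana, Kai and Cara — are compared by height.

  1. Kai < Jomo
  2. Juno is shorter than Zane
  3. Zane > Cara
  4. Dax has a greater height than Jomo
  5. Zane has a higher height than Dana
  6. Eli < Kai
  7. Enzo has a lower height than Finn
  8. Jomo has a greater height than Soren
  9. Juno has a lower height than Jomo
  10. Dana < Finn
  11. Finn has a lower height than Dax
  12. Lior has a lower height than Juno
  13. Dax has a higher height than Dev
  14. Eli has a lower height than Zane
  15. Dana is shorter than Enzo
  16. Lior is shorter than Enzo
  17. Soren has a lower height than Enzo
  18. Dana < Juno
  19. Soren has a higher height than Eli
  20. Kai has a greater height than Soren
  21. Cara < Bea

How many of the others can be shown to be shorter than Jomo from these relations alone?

From Jomo the given relations immediately reach Soren, Kai, Juno.
From those, Eli, Lior, Dana — 6 in total.
No other element is forced below Jomo by the given relations, so the count is 6.

6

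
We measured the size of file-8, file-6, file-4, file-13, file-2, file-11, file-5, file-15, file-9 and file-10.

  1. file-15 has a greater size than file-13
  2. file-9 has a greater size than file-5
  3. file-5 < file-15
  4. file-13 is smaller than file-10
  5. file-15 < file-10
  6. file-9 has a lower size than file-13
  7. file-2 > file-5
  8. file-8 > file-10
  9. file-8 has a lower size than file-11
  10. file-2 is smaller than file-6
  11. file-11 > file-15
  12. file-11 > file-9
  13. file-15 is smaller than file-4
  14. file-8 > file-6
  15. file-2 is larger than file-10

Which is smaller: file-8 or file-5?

The relevant relations are file-5 < file-9; file-9 < file-13; file-13 < file-15; file-15 < file-10; file-10 < file-2; file-2 < file-6; file-6 < file-8.
Chaining these gives file-5 < file-9 < file-13 < file-15 < file-10 < file-2 < file-6 < file-8.
So file-5 < file-8; file-5 is the smaller of the two.

file-5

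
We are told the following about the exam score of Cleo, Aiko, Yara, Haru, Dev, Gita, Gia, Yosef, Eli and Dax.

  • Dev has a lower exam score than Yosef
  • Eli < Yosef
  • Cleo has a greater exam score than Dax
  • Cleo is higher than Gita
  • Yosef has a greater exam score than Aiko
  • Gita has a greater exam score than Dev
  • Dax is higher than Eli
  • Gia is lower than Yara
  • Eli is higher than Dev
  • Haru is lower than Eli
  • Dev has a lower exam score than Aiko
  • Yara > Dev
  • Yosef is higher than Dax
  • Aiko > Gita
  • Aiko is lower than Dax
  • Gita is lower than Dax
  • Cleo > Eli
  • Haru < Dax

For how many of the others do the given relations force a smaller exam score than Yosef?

6

Directly below Yosef: Dev, Eli, Aiko, Dax.
One step further: Haru, Gita (6 so far).
No other element is forced below Yosef by the given relations, so the count is 6.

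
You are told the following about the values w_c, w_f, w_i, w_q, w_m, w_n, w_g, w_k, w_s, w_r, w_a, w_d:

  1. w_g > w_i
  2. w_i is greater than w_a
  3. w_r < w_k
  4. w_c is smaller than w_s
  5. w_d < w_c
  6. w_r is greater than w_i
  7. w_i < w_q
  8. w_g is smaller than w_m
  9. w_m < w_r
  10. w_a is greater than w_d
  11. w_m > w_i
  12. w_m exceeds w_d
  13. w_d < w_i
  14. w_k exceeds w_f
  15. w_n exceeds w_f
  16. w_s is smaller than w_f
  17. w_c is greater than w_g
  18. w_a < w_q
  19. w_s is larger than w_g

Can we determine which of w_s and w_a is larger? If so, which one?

w_s

w_a < w_i and w_i < w_g give w_a < w_g.
With w_g < w_c: w_a < w_i < w_g < w_c.
Then w_c < w_s extends the chain to w_s.
So w_s is larger.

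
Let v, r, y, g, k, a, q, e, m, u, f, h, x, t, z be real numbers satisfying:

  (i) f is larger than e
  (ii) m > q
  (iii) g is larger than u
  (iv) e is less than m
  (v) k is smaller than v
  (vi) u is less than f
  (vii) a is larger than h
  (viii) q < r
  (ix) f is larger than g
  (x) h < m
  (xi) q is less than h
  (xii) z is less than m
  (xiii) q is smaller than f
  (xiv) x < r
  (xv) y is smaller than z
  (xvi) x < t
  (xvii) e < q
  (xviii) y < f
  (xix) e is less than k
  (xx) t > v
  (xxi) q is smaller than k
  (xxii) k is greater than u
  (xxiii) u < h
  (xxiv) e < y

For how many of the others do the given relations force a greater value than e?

Directly above e: q, k, y, m, f.
One step further: h, v, z, r (9 so far).
One step further: t, a (11 so far).
Nothing else is reachable above e; 11 in all.

11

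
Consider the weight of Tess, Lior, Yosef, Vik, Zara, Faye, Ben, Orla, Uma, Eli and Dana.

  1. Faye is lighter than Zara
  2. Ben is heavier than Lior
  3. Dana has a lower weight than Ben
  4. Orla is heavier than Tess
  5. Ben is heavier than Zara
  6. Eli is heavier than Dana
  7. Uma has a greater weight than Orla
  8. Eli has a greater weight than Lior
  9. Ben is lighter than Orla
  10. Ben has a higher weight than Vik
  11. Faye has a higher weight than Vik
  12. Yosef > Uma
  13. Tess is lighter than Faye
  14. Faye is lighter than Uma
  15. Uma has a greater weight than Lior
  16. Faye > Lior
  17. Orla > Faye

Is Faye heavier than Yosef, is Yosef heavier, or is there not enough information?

The relevant relations are Faye < Zara; Zara < Ben; Ben < Orla; Orla < Uma; Uma < Yosef.
Together: Faye < Zara < Ben < Orla < Uma < Yosef.
So Yosef is heavier.

Yosef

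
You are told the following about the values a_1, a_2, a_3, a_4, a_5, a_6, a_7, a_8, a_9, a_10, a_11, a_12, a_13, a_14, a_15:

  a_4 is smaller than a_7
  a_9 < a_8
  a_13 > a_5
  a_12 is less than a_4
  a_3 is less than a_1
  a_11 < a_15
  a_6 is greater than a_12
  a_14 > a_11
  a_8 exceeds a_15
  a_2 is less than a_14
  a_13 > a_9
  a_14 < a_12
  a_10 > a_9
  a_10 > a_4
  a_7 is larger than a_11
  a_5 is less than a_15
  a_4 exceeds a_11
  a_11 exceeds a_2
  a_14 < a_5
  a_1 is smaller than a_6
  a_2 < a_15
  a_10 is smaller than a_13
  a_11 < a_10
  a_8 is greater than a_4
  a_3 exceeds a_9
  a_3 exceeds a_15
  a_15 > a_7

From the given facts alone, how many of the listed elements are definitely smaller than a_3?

Directly below a_3: a_9, a_15.
One step further: a_2, a_11, a_5, a_7 (6 so far).
One step further: a_14, a_4 (8 so far).
One step further: a_12 (9 so far).
Nothing else is reachable below a_3; 9 in all.

9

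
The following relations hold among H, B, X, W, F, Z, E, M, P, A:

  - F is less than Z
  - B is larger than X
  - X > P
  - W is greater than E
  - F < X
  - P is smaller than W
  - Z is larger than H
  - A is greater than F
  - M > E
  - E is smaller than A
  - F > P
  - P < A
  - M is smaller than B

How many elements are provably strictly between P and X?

Chaining upward from P reaches: F, A, B, Z, W.
Chaining downward from X reaches: F.
Strictly between P and X are those in both lists: F — 1 element.

1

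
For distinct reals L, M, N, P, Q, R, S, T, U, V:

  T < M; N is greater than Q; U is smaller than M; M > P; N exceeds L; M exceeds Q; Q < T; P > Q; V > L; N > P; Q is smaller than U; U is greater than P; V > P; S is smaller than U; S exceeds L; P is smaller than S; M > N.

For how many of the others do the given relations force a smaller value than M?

The elements the relations force below M are Q, L, P, N, S, U, T — no chain reaches any other.
That is 7.

7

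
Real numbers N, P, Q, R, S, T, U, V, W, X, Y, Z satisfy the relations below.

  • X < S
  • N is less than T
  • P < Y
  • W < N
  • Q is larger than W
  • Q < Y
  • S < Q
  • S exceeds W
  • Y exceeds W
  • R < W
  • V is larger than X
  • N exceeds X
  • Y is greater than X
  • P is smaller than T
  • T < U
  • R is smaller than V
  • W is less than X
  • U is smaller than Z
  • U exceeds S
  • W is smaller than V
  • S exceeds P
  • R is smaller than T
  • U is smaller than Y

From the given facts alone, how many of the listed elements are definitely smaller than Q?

5

The elements the relations force below Q are R, W, X, P, S — no chain reaches any other.
That is 5.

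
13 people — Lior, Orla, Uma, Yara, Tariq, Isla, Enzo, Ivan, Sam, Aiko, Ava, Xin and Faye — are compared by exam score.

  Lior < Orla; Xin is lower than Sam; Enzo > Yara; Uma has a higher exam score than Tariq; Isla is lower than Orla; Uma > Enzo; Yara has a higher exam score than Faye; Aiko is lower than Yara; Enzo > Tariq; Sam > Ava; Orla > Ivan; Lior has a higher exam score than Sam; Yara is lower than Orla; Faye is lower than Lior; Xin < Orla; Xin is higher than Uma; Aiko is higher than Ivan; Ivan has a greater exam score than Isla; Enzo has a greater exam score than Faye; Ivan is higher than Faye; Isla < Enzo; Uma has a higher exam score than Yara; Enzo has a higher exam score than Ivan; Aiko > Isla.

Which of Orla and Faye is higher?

Following the relations from Faye: Faye < Ivan < Aiko < Yara < Enzo < Uma < Xin < Sam < Lior < Orla.
So Faye < Orla; Orla is the higher of the two.

Orla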